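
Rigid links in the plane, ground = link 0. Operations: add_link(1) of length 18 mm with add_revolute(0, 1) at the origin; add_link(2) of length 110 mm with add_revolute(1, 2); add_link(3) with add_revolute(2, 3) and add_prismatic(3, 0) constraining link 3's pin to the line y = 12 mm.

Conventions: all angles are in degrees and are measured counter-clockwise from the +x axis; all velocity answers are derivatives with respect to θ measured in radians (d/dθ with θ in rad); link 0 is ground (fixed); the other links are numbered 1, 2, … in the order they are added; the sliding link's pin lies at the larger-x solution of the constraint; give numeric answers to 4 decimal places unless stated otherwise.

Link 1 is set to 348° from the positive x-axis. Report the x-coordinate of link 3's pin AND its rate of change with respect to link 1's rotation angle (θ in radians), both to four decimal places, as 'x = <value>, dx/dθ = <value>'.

geometry: r = 18 mm, L = 110 mm, e = 12 mm
crank pin P = (r cos θ, r sin θ) = (17.606657, -3.742410)
h = r sin θ − e = -3.742410 − 12 = -15.742410
x = r cos θ + √(L² − h²) = 17.606657 + 108.867702 = 126.474359
dx/dθ = −r sin θ − h·r cos θ/√(L² − h²) (θ in radians; h = -15.742410) = 6.288356

x = 126.4744, dx/dθ = 6.2884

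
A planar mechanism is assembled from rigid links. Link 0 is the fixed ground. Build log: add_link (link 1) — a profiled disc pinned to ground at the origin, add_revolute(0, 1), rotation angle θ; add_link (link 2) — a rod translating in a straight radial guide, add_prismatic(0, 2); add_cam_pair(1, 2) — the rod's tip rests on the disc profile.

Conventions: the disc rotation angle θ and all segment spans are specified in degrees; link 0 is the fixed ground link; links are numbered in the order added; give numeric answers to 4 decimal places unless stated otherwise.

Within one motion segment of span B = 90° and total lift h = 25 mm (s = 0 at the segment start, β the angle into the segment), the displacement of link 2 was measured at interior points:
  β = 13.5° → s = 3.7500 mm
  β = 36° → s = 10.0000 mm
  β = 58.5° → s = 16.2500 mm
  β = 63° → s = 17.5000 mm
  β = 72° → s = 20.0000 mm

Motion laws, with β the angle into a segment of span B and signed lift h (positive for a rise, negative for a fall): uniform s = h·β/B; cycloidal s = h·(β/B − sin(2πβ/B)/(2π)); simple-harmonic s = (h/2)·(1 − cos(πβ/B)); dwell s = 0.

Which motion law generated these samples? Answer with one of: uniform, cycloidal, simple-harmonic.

candidates at β/B = r: uniform s = h·r (linear in β); cycloidal s = h·(r − sin(2πr)/(2π)); simple-harmonic s = (h/2)(1 − cos(πr))
β=13.5°: printed 3.7500 | uniform 3.7500, cycloidal 0.5310, simple-harmonic 1.3624
β=36°: printed 10.0000 | uniform 10.0000, cycloidal 7.6613, simple-harmonic 8.6373
β=58.5°: printed 16.2500 | uniform 16.2500, cycloidal 19.4690, simple-harmonic 18.1749
β=63°: printed 17.5000 | uniform 17.5000, cycloidal 21.2841, simple-harmonic 19.8473
β=72°: printed 20.0000 | uniform 20.0000, cycloidal 23.7841, simple-harmonic 22.6127
only one law matches every sample → uniform

uniform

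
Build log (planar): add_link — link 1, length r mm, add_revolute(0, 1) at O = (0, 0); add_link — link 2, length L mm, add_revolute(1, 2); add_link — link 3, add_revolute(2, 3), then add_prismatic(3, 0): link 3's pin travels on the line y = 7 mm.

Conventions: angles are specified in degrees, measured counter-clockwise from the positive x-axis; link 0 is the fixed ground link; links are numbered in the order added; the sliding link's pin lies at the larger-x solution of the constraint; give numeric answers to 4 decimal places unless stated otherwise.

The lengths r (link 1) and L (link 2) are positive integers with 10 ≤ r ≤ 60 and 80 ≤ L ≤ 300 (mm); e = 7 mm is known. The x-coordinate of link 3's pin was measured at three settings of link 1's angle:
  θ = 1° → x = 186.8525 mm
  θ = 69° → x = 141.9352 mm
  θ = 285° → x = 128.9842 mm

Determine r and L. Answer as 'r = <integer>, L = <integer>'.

constraint per measurement: (x − r cos θ)² + (r sin θ − e)² = L²
subtracting the θ₁ and θ₂ equations cancels the r² and L² terms:
r = (x₁² − x₂²) / (2[(x₁cos θ₁ + e sin θ₁) − (x₂cos θ₂ + e sin θ₂)]) = 57.0000 → r = 57
L² = (x₁ − r cos θ₁)² + (r sin θ₁ − e)² = 16899.9890 → L = 130.0000 → L = 130
check at θ₃=285°: x = 128.9842 (printed 128.9842) ✓

r = 57, L = 130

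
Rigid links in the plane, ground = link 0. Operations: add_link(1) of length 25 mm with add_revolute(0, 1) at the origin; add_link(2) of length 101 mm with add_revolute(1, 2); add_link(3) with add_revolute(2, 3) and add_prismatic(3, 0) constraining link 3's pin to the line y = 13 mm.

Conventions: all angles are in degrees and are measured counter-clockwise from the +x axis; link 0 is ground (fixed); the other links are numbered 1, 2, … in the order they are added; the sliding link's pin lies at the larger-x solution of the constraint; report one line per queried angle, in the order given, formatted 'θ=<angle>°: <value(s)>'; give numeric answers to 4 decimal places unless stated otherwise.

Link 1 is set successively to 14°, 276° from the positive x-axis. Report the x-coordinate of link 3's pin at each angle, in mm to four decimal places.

geometry: r = 25 mm, L = 101 mm, e = 13 mm
θ=14°: crank pin P = (r cos θ, r sin θ) = (24.257393, 6.048047)
θ=14°: h = r sin θ − e = 6.048047 − 13 = -6.951953
θ=14°: x = r cos θ + √(L² − h²) = 24.257393 + 100.760460 = 125.017853
θ=276°: crank pin P = (r cos θ, r sin θ) = (2.613212, -24.863047)
θ=276°: h = r sin θ − e = -24.863047 − 13 = -37.863047
θ=276°: x = r cos θ + √(L² − h²) = 2.613212 + 93.634340 = 96.247552

θ=14°: 125.0179
θ=276°: 96.2476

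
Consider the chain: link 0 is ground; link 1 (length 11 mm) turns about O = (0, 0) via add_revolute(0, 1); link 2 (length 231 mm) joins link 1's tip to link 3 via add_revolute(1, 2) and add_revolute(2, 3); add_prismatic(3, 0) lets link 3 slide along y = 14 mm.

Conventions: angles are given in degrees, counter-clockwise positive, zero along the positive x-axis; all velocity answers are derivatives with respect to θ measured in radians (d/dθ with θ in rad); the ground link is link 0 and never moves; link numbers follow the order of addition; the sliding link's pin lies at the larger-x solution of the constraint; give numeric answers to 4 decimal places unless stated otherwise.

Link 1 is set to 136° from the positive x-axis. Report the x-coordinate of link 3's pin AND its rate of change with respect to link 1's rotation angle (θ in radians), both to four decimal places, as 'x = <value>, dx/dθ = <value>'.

geometry: r = 11 mm, L = 231 mm, e = 14 mm
crank pin P = (r cos θ, r sin θ) = (-7.912738, 7.641242)
h = r sin θ − e = 7.641242 − 14 = -6.358758
x = r cos θ + √(L² − h²) = -7.912738 + 230.912464 = 222.999727
dx/dθ = −r sin θ − h·r cos θ/√(L² − h²) (θ in radians; h = -6.358758) = -7.859139

x = 222.9997, dx/dθ = -7.8591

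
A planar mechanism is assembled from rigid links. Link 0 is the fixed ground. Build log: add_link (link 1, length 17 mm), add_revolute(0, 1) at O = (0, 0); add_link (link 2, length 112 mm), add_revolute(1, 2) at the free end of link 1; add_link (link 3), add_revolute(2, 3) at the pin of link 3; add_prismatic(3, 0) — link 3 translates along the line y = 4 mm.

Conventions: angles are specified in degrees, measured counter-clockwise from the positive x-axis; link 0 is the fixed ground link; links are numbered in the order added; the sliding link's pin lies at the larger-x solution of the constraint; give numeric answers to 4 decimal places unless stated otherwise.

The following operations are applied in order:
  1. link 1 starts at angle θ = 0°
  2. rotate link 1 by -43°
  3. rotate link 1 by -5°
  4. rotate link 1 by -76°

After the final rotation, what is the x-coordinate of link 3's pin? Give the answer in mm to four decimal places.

geometry: r = 17 mm, L = 112 mm, e = 4 mm; θ starts at 0°
rotate link 1 by -43°: θ ← 0° -43° = -43°
rotate link 1 by -5°: θ ← -43° -5° = -48°
rotate link 1 by -76°: θ ← -48° -76° = -124°
crank pin P = (r cos θ, r sin θ) = (-9.506279, -14.093639)
h = r sin θ − e = -14.093639 − 4 = -18.093639
x = r cos θ + √(L² − h²) = -9.506279 + 110.528821 = 101.022541

101.0225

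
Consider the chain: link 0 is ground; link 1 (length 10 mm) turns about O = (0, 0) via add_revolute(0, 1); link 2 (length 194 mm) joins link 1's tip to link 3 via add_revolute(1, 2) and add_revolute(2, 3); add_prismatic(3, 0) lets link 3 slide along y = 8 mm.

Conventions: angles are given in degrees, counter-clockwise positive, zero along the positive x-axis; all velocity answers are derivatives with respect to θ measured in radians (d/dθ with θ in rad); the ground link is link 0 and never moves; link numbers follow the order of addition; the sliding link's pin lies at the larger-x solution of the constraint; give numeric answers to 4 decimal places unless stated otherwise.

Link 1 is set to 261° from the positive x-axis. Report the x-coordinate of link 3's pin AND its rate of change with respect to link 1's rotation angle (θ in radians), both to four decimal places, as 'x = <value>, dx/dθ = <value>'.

geometry: r = 10 mm, L = 194 mm, e = 8 mm
crank pin P = (r cos θ, r sin θ) = (-1.564345, -9.876883)
h = r sin θ − e = -9.876883 − 8 = -17.876883
x = r cos θ + √(L² − h²) = -1.564345 + 193.174577 = 191.610232
dx/dθ = −r sin θ − h·r cos θ/√(L² − h²) (θ in radians; h = -17.876883) = 9.732115

x = 191.6102, dx/dθ = 9.7321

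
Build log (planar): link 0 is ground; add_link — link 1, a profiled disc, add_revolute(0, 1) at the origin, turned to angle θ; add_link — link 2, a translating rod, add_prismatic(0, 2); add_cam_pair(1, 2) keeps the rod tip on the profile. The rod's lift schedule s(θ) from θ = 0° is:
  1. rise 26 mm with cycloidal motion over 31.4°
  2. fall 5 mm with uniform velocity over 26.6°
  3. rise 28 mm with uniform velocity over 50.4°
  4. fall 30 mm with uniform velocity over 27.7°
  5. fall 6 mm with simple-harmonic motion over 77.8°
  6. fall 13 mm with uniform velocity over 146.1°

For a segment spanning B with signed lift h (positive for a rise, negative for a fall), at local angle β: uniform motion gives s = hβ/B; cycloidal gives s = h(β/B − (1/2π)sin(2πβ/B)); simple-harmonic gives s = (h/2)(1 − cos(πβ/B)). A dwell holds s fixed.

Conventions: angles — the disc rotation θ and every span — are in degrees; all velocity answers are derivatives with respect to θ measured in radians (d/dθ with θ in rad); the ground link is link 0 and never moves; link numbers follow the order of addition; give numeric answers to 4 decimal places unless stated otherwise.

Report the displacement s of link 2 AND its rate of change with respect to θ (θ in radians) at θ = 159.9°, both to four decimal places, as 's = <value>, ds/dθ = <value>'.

seg 1 [0°–31.4°] cycloidal, h=26: full span → s += 26 → s = 26.0000
seg 2 [31.4°–58°] uniform, h=-5: full span → s += -5 → s = 21.0000
seg 3 [58°–108.4°] uniform, h=28: full span → s += 28 → s = 49.0000
seg 4 [108.4°–136.1°] uniform, h=-30: full span → s += -30 → s = 19.0000
seg 5 [136.1°–213.9°] simple-harmonic, h=-6: θ=159.9° here. β=23.8, B=77.8. -6/2·(1 − cos(π·0.3059)) = -1.2820 → s = 17.7180
velocity in seg [136.1°–213.9°] (simple-harmonic), θ in radians: β = 23.8° = 0.4154 rad, B = 77.8° = 1.3579 rad; ds/dθ = (πh/(2B)) sin(πβ/B) = (π·(-6)/(2·1.3579)) sin(π·0.3059) = -5.690093 mm/rad

s = 17.7180, ds/dθ = -5.6901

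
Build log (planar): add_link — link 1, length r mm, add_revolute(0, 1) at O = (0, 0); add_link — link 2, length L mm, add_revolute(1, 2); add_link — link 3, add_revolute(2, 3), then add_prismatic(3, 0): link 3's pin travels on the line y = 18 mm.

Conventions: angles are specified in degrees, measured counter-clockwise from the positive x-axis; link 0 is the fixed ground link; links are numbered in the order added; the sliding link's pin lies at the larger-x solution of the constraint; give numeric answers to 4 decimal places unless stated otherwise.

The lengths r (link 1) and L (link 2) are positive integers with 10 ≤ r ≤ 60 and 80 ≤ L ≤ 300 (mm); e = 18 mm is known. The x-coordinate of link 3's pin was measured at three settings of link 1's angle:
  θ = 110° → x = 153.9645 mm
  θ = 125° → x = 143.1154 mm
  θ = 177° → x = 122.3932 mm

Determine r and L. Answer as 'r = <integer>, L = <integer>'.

constraint per measurement: (x − r cos θ)² + (r sin θ − e)² = L²
subtracting the θ₁ and θ₂ equations cancels the r² and L² terms:
r = (x₁² − x₂²) / (2[(x₁cos θ₁ + e sin θ₁) − (x₂cos θ₂ + e sin θ₂)]) = 51.0002 → r = 51
L² = (x₁ − r cos θ₁)² + (r sin θ₁ − e)² = 30276.0056 → L = 174.0000 → L = 174
check at θ₃=177°: x = 122.3932 (printed 122.3932) ✓

r = 51, L = 174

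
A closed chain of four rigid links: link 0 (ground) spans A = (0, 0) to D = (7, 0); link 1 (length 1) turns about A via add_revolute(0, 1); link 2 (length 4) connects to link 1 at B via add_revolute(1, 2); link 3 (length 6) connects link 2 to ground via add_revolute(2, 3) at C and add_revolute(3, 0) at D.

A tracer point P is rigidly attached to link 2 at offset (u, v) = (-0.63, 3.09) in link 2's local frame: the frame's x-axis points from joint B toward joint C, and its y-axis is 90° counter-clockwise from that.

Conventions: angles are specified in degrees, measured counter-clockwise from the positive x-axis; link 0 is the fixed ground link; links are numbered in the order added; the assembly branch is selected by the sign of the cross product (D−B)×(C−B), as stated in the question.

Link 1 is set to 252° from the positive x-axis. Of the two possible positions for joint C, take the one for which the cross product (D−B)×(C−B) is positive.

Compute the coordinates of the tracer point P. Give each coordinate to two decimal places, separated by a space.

A=(0,0), D=(7.00,0)
B = A + 1.00·(cos252°, sin252°) = (-0.3090, -0.9511)
|BD| = 7.3706
circle(B,4.00) ∩ circle(D,6.00): a=2.3286, h=3.2523
  candidates: C₊=(1.5804,2.5746) cross=23.972; C₋=(2.4198,-3.8757) cross=-23.972
  branch + wants cross > 0 → take C=(1.5804,2.5746) (cross=23.972)
ex = (C−B)/|BC| = (0.4724,0.8814); ey = (-0.8814,0.4724)
P = B + -0.63·ex + 3.09·ey = (-3.3301,-0.0467)

-3.33 -0.05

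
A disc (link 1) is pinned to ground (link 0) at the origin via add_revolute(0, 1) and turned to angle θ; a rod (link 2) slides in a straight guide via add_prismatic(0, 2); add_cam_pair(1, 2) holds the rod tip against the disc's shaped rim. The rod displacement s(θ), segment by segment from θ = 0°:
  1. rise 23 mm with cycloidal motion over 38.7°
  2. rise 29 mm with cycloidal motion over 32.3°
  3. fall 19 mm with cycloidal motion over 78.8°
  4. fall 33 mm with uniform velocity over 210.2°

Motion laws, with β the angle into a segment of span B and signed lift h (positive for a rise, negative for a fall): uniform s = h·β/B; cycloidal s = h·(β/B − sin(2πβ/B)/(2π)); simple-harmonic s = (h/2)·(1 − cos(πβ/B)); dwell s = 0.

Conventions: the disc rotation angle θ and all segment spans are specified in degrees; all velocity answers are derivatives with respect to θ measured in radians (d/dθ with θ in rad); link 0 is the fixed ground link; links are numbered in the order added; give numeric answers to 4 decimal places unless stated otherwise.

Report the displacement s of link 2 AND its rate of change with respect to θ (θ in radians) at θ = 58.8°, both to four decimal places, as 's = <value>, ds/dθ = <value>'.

segment 1 (0° to 38.7°, cycloidal, h = 23) is passed completely: s = 0.0000 + (23) = 23.0000
θ = 58.8° falls in segment 2 (38.7° to 71°, cycloidal, h = 29): β = 58.8 − 38.7 = 20.1°, B = 32.3°; Δs = 29·(0.6223 − sin(2π·0.6223)/(2π)) = 21.2541; s = 23.0000 + 21.2541 = 44.2541
velocity in seg [38.7°–71°] (cycloidal), θ in radians: β = 20.1° = 0.3508 rad, B = 32.3° = 0.5637 rad; ds/dθ = (h/B)(1 − cos(2πβ/B)) = (29/0.5637)(1 − cos(2π·0.6223)) = 88.430881 mm/rad

s = 44.2541, ds/dθ = 88.4309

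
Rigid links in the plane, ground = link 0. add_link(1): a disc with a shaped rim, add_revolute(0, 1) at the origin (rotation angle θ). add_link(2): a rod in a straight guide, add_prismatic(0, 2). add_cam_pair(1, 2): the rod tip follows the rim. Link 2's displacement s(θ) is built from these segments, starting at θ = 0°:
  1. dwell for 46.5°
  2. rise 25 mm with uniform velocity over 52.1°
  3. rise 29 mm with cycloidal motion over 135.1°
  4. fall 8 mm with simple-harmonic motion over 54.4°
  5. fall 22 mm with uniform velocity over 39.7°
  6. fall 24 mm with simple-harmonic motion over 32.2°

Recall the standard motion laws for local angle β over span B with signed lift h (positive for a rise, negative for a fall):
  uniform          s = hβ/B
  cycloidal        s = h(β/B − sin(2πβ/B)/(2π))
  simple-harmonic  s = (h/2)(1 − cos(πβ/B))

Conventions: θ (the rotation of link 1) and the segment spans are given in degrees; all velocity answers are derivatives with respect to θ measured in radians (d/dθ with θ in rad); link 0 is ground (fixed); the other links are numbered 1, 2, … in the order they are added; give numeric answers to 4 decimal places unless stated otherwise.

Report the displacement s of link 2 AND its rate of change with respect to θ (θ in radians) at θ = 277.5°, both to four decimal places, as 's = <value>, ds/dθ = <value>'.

segment 1 (0° to 46.5°, dwell): s unchanged at 0.0000
segment 2 (46.5° to 98.6°, uniform, h = 25) is passed completely: s = 0.0000 + (25) = 25.0000
segment 3 (98.6° to 233.7°, cycloidal, h = 29) is passed completely: s = 25.0000 + (29) = 54.0000
θ = 277.5° falls in segment 4 (233.7° to 288.1°, simple-harmonic, h = -8): β = 277.5 − 233.7 = 43.8°, B = 54.4°; Δs = -8/2·(1 − cos(π·0.8051)) = -7.2737; s = 54.0000 − 7.2737 = 46.7263
velocity in seg [233.7°–288.1°] (simple-harmonic), θ in radians: β = 43.8° = 0.7645 rad, B = 54.4° = 0.9495 rad; ds/dθ = (πh/(2B)) sin(πβ/B) = (π·(-8)/(2·0.9495)) sin(π·0.8051) = -7.605360 mm/rad

s = 46.7263, ds/dθ = -7.6054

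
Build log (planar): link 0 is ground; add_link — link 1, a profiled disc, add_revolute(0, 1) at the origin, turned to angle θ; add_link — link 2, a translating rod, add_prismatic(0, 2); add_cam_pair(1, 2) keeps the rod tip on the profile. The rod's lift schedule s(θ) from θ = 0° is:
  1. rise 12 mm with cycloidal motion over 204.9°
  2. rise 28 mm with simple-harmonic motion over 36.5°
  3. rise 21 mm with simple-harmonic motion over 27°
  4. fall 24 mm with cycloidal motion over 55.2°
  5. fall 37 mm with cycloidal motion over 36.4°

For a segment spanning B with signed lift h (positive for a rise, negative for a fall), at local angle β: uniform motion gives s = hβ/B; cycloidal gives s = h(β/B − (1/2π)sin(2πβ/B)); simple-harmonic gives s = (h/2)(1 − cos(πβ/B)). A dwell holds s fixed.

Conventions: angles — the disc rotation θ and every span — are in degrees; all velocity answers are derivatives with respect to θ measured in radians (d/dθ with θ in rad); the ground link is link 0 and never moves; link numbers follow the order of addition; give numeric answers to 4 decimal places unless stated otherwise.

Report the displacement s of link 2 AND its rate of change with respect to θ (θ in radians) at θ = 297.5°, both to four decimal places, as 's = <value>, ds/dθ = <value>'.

seg 1 [0°–204.9°] cycloidal, h=12: full span → s += 12 → s = 12.0000
seg 2 [204.9°–241.4°] simple-harmonic, h=28: full span → s += 28 → s = 40.0000
seg 3 [241.4°–268.4°] simple-harmonic, h=21: full span → s += 21 → s = 61.0000
seg 4 [268.4°–323.6°] cycloidal, h=-24: θ=297.5° here. β=29.1, B=55.2. -24·(0.5272 − sin(2π·0.5272)/(2π)) = -13.3012 → s = 47.6988
velocity in seg [268.4°–323.6°] (cycloidal), θ in radians: β = 29.1° = 0.5079 rad, B = 55.2° = 0.9634 rad; ds/dθ = (h/B)(1 − cos(2πβ/B)) = ((-24)/0.9634)(1 − cos(2π·0.5272)) = -49.460196 mm/rad

s = 47.6988, ds/dθ = -49.4602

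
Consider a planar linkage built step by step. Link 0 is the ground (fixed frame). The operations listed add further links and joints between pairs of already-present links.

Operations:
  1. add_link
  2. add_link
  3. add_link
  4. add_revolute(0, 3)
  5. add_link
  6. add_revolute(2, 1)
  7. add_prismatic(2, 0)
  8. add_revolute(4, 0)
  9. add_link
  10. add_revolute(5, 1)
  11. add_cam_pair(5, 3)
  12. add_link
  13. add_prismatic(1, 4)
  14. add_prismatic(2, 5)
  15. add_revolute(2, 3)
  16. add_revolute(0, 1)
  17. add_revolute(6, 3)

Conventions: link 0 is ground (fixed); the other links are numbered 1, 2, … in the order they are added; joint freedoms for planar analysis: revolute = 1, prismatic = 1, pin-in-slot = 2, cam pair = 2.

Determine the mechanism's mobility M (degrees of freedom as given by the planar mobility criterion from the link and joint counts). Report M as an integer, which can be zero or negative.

ground; <1,0,0>
#1 <2,0,0>
#2 <3,0,0>
#3 <4,0,0>
R:0↔3 J1 <4,1,0>
#4 <5,1,0>
R:2↔1 J1 <5,2,0>
P:2↔0 J1 <5,3,0>
R:4↔0 J1 <5,4,0>
#5 <6,4,0>
R:5↔1 J1 <6,5,0>
C:5↔3 J2 <6,5,1>
#6 <7,5,1>
P:1↔4 J1 <7,6,1>
P:2↔5 J1 <7,7,1>
R:2↔3 J1 <7,8,1>
R:0↔1 J1 <7,9,1>
R:6↔3 J1 <7,10,1>
3×6 − 2×10 − 1×1 = -3

M = -3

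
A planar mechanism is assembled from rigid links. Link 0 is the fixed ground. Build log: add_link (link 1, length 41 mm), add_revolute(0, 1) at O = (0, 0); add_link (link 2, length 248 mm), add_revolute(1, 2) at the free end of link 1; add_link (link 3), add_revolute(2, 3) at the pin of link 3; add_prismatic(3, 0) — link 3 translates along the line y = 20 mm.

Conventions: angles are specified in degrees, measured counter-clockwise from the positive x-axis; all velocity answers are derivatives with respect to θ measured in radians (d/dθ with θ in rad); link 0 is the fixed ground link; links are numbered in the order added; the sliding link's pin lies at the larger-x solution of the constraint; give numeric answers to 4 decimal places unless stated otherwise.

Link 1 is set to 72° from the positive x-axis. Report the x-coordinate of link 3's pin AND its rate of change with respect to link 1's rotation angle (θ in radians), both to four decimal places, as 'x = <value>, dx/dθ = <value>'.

geometry: r = 41 mm, L = 248 mm, e = 20 mm
crank pin P = (r cos θ, r sin θ) = (12.669697, 38.993317)
h = r sin θ − e = 38.993317 − 20 = 18.993317
x = r cos θ + √(L² − h²) = 12.669697 + 247.271620 = 259.941316
dx/dθ = −r sin θ − h·r cos θ/√(L² − h²) (θ in radians; h = 18.993317) = -39.966496

x = 259.9413, dx/dθ = -39.9665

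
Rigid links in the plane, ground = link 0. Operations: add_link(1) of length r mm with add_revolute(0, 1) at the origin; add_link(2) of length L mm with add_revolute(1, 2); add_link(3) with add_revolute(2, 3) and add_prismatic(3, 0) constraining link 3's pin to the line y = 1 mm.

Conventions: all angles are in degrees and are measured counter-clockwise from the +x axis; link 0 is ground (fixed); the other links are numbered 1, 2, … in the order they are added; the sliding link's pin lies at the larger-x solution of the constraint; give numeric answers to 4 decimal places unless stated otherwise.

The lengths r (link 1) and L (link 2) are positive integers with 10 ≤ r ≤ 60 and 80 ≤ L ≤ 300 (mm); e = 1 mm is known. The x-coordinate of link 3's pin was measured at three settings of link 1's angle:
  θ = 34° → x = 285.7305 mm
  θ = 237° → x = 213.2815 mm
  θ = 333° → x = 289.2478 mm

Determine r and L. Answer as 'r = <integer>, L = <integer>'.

constraint per measurement: (x − r cos θ)² + (r sin θ − e)² = L²
subtracting the θ₁ and θ₂ equations cancels the r² and L² terms:
r = (x₁² − x₂²) / (2[(x₁cos θ₁ + e sin θ₁) − (x₂cos θ₂ + e sin θ₂)]) = 51.0000 → r = 51
L² = (x₁ − r cos θ₁)² + (r sin θ₁ − e)² = 60024.9863 → L = 245.0000 → L = 245
check at θ₃=333°: x = 289.2478 (printed 289.2478) ✓

r = 51, L = 245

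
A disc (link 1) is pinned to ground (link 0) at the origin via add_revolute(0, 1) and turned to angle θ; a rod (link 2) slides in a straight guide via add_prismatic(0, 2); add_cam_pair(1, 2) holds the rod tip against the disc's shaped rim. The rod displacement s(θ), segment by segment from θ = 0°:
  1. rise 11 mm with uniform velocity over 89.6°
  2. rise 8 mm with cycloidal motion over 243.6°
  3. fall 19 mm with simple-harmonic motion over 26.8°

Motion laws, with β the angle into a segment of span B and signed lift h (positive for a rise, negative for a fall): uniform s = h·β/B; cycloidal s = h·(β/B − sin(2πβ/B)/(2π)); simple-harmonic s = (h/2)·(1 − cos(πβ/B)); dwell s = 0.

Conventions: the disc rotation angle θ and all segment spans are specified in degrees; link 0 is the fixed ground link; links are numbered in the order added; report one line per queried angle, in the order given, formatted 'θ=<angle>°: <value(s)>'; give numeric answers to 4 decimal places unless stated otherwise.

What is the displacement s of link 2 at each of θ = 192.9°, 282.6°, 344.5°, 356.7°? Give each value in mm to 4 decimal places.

segment 1 (0° to 89.6°, uniform, h = 11) is passed completely: s = 0.0000 + (11) = 11.0000
θ = 192.9° falls in segment 2 (89.6° to 333.2°, cycloidal, h = 8): β = 192.9 − 89.6 = 103.3°, B = 243.6°; Δs = 8·(0.4241 − sin(2π·0.4241)/(2π)) = 2.8077; s = 11.0000 + 2.8077 = 13.8077
θ = 282.6° falls in segment 2 (89.6° to 333.2°, cycloidal, h = 8): β = 282.6 − 89.6 = 193°, B = 243.6°; Δs = 8·(0.7923 − sin(2π·0.7923)/(2π)) = 7.5668; s = 11.0000 + 7.5668 = 18.5668
segment 2 (89.6° to 333.2°, cycloidal, h = 8) is passed completely: s = 11.0000 + (8) = 19.0000
θ = 344.5° falls in segment 3 (333.2° to 360°, simple-harmonic, h = -19): β = 344.5 − 333.2 = 11.3°, B = 26.8°; Δs = -19/2·(1 − cos(π·0.4216)) = -7.1849; s = 19.0000 − 7.1849 = 11.8151
θ = 356.7° falls in segment 3 (333.2° to 360°, simple-harmonic, h = -19): β = 356.7 − 333.2 = 23.5°, B = 26.8°; Δs = -19/2·(1 − cos(π·0.8769)) = -18.2980; s = 19.0000 − 18.2980 = 0.7020

θ=192.9°: 13.8077
θ=282.6°: 18.5668
θ=344.5°: 11.8151
θ=356.7°: 0.7020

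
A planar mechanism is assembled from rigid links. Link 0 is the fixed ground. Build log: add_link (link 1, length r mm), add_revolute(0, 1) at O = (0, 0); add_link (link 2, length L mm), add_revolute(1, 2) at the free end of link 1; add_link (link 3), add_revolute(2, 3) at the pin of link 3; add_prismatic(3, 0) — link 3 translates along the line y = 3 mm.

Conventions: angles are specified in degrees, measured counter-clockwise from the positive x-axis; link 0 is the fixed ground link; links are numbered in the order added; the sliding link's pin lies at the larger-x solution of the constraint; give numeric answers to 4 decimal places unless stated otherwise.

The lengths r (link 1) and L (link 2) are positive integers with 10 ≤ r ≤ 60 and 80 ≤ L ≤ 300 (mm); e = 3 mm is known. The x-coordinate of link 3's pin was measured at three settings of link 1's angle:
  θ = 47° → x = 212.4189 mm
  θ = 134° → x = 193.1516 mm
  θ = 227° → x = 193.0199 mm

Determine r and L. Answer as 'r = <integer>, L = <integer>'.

constraint per measurement: (x − r cos θ)² + (r sin θ − e)² = L²
subtracting the θ₁ and θ₂ equations cancels the r² and L² terms:
r = (x₁² − x₂²) / (2[(x₁cos θ₁ + e sin θ₁) − (x₂cos θ₂ + e sin θ₂)]) = 14.0000 → r = 14
L² = (x₁ − r cos θ₁)² + (r sin θ₁ − e)² = 41209.0138 → L = 203.0000 → L = 203
check at θ₃=227°: x = 193.0199 (printed 193.0199) ✓

r = 14, L = 203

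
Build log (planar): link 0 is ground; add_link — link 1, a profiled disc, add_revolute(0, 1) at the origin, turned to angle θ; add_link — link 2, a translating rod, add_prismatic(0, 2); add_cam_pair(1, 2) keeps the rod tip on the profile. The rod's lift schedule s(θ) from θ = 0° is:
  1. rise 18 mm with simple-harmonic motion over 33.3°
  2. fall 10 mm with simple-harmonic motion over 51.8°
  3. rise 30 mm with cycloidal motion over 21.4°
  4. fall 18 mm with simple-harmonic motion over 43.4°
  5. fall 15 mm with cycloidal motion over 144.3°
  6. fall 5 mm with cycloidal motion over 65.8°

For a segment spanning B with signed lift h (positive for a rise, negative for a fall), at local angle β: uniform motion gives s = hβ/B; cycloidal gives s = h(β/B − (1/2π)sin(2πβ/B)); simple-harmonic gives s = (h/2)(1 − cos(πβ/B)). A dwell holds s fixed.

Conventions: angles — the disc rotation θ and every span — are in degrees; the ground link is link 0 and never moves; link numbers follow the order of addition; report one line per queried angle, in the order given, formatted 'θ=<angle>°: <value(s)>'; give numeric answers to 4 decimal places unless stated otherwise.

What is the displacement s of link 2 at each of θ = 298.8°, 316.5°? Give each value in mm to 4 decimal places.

seg 1 [0°–33.3°] simple-harmonic, h=18: full span → s += 18 → s = 18.0000
seg 2 [33.3°–85.1°] simple-harmonic, h=-10: full span → s += -10 → s = 8.0000
seg 3 [85.1°–106.5°] cycloidal, h=30: full span → s += 30 → s = 38.0000
seg 4 [106.5°–149.9°] simple-harmonic, h=-18: full span → s += -18 → s = 20.0000
seg 5 [149.9°–294.2°] cycloidal, h=-15: full span → s += -15 → s = 5.0000
seg 6 [294.2°–360°] cycloidal, h=-5: θ=298.8° here. β=4.6, B=65.8. -5·(0.0699 − sin(2π·0.0699)/(2π)) = -0.0111 → s = 4.9889
seg 6 [294.2°–360°] cycloidal, h=-5: θ=316.5° here. β=22.3, B=65.8. -5·(0.3389 − sin(2π·0.3389)/(2π)) = -1.0197 → s = 3.9803

θ=298.8°: 4.9889
θ=316.5°: 3.9803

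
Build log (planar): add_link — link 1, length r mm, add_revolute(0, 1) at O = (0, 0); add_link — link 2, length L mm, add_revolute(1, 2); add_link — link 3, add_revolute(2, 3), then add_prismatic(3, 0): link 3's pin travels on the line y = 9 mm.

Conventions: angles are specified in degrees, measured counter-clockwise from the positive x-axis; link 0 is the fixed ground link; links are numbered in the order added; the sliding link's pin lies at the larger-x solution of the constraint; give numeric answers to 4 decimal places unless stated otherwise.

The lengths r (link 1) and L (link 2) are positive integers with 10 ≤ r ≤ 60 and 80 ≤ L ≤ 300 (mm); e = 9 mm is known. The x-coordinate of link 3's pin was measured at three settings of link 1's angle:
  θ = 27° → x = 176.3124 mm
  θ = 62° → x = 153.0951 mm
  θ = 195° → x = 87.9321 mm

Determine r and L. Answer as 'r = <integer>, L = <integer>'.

constraint per measurement: (x − r cos θ)² + (r sin θ − e)² = L²
subtracting the θ₁ and θ₂ equations cancels the r² and L² terms:
r = (x₁² − x₂²) / (2[(x₁cos θ₁ + e sin θ₁) − (x₂cos θ₂ + e sin θ₂)]) = 47.0001 → r = 47
L² = (x₁ − r cos θ₁)² + (r sin θ₁ − e)² = 18225.0096 → L = 135.0000 → L = 135
check at θ₃=195°: x = 87.9321 (printed 87.9321) ✓

r = 47, L = 135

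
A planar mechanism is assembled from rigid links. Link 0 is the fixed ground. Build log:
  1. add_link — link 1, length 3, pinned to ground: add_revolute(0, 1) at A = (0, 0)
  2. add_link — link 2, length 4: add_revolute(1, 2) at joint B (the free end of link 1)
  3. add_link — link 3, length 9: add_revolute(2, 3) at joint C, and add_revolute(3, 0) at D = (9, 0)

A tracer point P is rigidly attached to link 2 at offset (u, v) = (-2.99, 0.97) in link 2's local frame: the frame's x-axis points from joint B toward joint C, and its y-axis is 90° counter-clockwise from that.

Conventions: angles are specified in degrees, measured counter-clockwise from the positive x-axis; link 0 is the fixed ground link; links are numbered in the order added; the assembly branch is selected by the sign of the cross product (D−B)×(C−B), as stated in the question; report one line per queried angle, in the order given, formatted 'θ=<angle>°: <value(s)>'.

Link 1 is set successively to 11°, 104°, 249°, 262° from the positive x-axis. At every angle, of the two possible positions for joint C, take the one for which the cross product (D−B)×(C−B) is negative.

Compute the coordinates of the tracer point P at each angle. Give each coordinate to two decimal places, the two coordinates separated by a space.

A=(0,0), D=(9.00,0)
θ=11°: B = A + 3.00·(cos11°, sin11°) = (2.9449, 0.5724)
θ=11°: |BD| = 6.0821
θ=11°: circle(B,4.00) ∩ circle(D,9.00): a=-2.3025, h=3.2709
θ=11°:   candidates: C₊=(0.9605,4.0455) cross=19.894; C₋=(0.3448,-2.4672) cross=-19.894
θ=11°:   branch - wants cross < 0 → take C=(0.3448,-2.4672) (cross=-19.894)
θ=11°: ex = (C−B)/|BC| = (-0.6500,-0.7599); ey = (0.7599,-0.6500)
θ=11°: P = B + -2.99·ex + 0.97·ey = (5.6256,2.2140)
θ=104°: B = A + 3.00·(cos104°, sin104°) = (-0.7258, 2.9109)
θ=104°: |BD| = 10.1520
θ=104°: circle(B,4.00) ∩ circle(D,9.00): a=1.8747, h=3.5335
θ=104°:   candidates: C₊=(2.0834,5.7585) cross=35.872; C₋=(0.0571,-1.0118) cross=-35.872
θ=104°:   branch - wants cross < 0 → take C=(0.0571,-1.0118) (cross=-35.872)
θ=104°: ex = (C−B)/|BC| = (0.1957,-0.9807); ey = (0.9807,0.1957)
θ=104°: P = B + -2.99·ex + 0.97·ey = (-0.3597,6.0329)
θ=249°: B = A + 3.00·(cos249°, sin249°) = (-1.0751, -2.8007)
θ=249°: |BD| = 10.4571
θ=249°: circle(B,4.00) ∩ circle(D,9.00): a=2.1206, h=3.3916
θ=249°:   candidates: C₊=(0.0597,1.0349) cross=35.466; C₋=(1.8764,-5.5004) cross=-35.466
θ=249°:   branch - wants cross < 0 → take C=(1.8764,-5.5004) (cross=-35.466)
θ=249°: ex = (C−B)/|BC| = (0.7379,-0.6749); ey = (0.6749,0.7379)
θ=249°: P = B + -2.99·ex + 0.97·ey = (-2.6267,-0.0670)
θ=262°: B = A + 3.00·(cos262°, sin262°) = (-0.4175, -2.9708)
θ=262°: |BD| = 9.8750
θ=262°: circle(B,4.00) ∩ circle(D,9.00): a=1.6463, h=3.6455
θ=262°:   candidates: C₊=(0.0558,1.0011) cross=35.999; C₋=(2.2493,-5.9521) cross=-35.999
θ=262°:   branch - wants cross < 0 → take C=(2.2493,-5.9521) (cross=-35.999)
θ=262°: ex = (C−B)/|BC| = (0.6667,-0.7453); ey = (0.7453,0.6667)
θ=262°: P = B + -2.99·ex + 0.97·ey = (-1.6880,-0.0956)

θ=11°: 5.63 2.21
θ=104°: -0.36 6.03
θ=249°: -2.63 -0.07
θ=262°: -1.69 -0.10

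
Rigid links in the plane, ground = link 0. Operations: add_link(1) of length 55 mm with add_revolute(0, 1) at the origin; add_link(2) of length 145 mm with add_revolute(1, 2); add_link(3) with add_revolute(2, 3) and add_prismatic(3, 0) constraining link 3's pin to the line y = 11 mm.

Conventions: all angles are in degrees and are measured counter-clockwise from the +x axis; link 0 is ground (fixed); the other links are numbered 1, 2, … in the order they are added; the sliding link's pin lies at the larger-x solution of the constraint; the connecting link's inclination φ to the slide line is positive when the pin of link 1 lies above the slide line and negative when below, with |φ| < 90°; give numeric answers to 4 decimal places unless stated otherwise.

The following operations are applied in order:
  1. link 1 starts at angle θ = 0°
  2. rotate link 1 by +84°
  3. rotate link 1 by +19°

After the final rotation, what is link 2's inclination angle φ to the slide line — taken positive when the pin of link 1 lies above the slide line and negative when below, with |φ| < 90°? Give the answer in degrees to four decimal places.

geometry: r = 55 mm, L = 145 mm, e = 11 mm; θ starts at 0°
rotate link 1 by +84°: θ ← 0° +84° = 84°
rotate link 1 by +19°: θ ← 84° +19° = 103°
h = r sin θ − e = 53.590354 − 11 = 42.590354
sin φ = h / L = 42.590354 / 145 = 0.29372658
φ = arcsin(0.29372658) = 17.081193°

17.0812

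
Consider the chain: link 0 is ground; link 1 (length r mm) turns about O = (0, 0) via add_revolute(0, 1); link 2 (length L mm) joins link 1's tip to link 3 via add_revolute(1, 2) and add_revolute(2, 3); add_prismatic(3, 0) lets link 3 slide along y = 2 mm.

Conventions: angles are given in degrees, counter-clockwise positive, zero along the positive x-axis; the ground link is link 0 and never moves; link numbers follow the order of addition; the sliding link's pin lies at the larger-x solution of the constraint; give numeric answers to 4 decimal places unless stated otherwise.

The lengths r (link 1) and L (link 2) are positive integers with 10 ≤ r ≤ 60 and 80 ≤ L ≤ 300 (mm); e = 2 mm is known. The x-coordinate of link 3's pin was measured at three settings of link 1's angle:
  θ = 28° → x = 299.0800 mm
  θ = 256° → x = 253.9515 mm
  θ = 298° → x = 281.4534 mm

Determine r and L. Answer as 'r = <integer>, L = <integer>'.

constraint per measurement: (x − r cos θ)² + (r sin θ − e)² = L²
subtracting the θ₁ and θ₂ equations cancels the r² and L² terms:
r = (x₁² − x₂²) / (2[(x₁cos θ₁ + e sin θ₁) − (x₂cos θ₂ + e sin θ₂)]) = 38.0000 → r = 38
L² = (x₁ − r cos θ₁)² + (r sin θ₁ − e)² = 70756.0173 → L = 266.0000 → L = 266
check at θ₃=298°: x = 281.4534 (printed 281.4534) ✓

r = 38, L = 266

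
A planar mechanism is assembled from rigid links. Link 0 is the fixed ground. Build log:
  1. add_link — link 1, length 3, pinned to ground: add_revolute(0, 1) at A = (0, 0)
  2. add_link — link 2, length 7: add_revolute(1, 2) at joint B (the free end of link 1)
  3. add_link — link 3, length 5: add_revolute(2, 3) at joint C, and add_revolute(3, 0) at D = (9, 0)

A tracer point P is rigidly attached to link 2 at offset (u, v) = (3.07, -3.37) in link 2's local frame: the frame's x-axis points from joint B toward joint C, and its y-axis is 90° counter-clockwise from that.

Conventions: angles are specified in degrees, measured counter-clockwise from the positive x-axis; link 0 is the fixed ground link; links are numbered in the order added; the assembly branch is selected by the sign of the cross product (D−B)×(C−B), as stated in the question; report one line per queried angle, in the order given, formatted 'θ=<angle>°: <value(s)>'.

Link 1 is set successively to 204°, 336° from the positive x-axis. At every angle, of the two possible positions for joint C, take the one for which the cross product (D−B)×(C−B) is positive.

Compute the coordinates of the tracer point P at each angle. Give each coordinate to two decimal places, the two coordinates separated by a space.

A=(0,0), D=(9.00,0)
θ=204°: B = A + 3.00·(cos204°, sin204°) = (-2.7406, -1.2202)
θ=204°: |BD| = 11.8039
θ=204°: circle(B,7.00) ∩ circle(D,5.00): a=6.9186, h=1.0647
θ=204°:   candidates: C₊=(4.0308,0.5540) cross=12.568; C₋=(4.2509,-1.5640) cross=-12.568
θ=204°:   branch + wants cross > 0 → take C=(4.0308,0.5540) (cross=12.568)
θ=204°: ex = (C−B)/|BC| = (0.9673,0.2535); ey = (-0.2535,0.9673)
θ=204°: P = B + 3.07·ex + -3.37·ey = (1.0833,-3.7020)
θ=336°: B = A + 3.00·(cos336°, sin336°) = (2.7406, -1.2202)
θ=336°: |BD| = 6.3772
θ=336°: circle(B,7.00) ∩ circle(D,5.00): a=5.0703, h=4.8262
θ=336°:   candidates: C₊=(6.7938,4.4870) cross=30.777; C₋=(8.6407,-4.9871) cross=-30.777
θ=336°:   branch + wants cross > 0 → take C=(6.7938,4.4870) (cross=30.777)
θ=336°: ex = (C−B)/|BC| = (0.5790,0.8153); ey = (-0.8153,0.5790)
θ=336°: P = B + 3.07·ex + -3.37·ey = (7.2658,-0.6685)

θ=204°: 1.08 -3.70
θ=336°: 7.27 -0.67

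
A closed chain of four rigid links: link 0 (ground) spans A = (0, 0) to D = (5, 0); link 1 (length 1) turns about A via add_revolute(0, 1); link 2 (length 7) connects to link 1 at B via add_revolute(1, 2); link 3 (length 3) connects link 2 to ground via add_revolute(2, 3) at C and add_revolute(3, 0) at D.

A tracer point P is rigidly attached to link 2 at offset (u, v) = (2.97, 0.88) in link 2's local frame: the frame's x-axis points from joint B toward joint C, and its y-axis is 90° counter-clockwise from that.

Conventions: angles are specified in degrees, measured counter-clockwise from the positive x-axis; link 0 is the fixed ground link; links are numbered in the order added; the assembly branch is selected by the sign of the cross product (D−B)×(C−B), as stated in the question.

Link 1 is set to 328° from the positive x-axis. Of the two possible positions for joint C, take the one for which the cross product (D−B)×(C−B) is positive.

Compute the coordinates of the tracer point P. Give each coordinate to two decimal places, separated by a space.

A=(0,0), D=(5.00,0)
B = A + 1.00·(cos328°, sin328°) = (0.8480, -0.5299)
|BD| = 4.1856
circle(B,7.00) ∩ circle(D,3.00): a=6.8711, h=1.3373
  candidates: C₊=(7.4945,1.6666) cross=5.598; C₋=(7.8331,-0.9866) cross=-5.598
  branch + wants cross > 0 → take C=(7.4945,1.6666) (cross=5.598)
ex = (C−B)/|BC| = (0.9495,0.3138); ey = (-0.3138,0.9495)
P = B + 2.97·ex + 0.88·ey = (3.3919,1.2376)

3.39 1.24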